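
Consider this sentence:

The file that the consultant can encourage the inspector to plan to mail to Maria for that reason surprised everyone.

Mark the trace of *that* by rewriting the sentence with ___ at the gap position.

'that' functions as the direct object of 'mail'. The gap is right after 'mail'.

The file that the consultant can encourage the inspector to plan to mail ___ to Maria for that reason surprised everyone.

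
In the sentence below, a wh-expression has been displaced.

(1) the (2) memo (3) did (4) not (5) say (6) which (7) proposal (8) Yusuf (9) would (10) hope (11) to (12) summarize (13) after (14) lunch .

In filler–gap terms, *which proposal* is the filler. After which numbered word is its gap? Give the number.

Pre-movement form: Yusuf would hope to summarize which proposal after lunch.
'which proposal' is the direct object of 'summarize'. Fronting leaves a gap immediately after 'summarize':
The memo did not say which proposal Yusuf would hope to summarize ___ after lunch.
'summarize' is word 12.

12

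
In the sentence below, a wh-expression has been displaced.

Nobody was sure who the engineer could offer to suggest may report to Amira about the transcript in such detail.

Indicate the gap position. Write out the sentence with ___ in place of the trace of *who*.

Nobody was sure who the engineer could offer to suggest ___ may report to Amira about the transcript in such detail.

In situ: The engineer could offer to suggest who may report to Amira about the transcript in such detail.
'who' functions as the subject of the clause embedded under 'suggest'. The gap is right after 'suggest'.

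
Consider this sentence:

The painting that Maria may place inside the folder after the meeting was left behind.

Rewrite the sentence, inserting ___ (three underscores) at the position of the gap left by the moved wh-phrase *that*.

The painting that Maria may place ___ inside the folder after the meeting was left behind.

'that' is the direct object of 'place'. The gap is right after 'place'.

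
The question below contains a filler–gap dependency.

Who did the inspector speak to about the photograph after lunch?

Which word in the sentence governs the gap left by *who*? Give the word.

to

In situ: The inspector did speak to who about the photograph after lunch.
The filler 'who' is interpreted as the object of the preposition 'to'. Fronting leaves a gap immediately after 'to':
Who did the inspector speak to ___ about the photograph after lunch?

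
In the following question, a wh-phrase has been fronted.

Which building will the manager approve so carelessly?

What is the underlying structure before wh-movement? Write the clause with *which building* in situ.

'which building' is the direct object of 'approve'. Fronting leaves a gap immediately after 'approve':
Which building will the manager approve ___ so carelessly?

The manager will approve which building so carelessly.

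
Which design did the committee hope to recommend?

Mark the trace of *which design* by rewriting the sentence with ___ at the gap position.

Which design did the committee hope to recommend ___?

Pre-movement form: The committee did hope to recommend which design.
'which design' functions as the direct object of 'recommend'. The gap is right after 'recommend'.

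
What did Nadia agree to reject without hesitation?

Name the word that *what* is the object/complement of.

reject

Pre-movement form: Nadia did agree to reject what without hesitation.
'what' functions as the direct object of 'reject'. Fronting leaves a gap immediately after 'reject':
What did Nadia agree to reject ___ without hesitation?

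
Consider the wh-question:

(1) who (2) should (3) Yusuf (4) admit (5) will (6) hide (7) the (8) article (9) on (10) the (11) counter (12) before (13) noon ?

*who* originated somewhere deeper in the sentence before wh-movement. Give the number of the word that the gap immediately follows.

4

Before movement: Yusuf should admit who will hide the article on the counter before noon.
'who' functions as the subject of the clause embedded under 'admit'. It moves to the left edge, and the trace sits right after 'admit':
Who should Yusuf admit ___ will hide the article on the counter before noon?
'admit' is word 4.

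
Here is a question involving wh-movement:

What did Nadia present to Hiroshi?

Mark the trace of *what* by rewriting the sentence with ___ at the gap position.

In situ: Nadia did present what to Hiroshi.
The filler 'what' is interpreted as the direct object of 'present'. The gap is right after 'present'.

What did Nadia present ___ to Hiroshi?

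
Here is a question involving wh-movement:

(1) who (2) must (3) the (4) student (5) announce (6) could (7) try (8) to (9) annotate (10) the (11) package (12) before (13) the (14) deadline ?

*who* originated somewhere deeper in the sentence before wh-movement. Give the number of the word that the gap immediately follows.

In situ: The student must announce who could try to annotate the package before the deadline.
'who' is the subject of the clause embedded under 'announce'. Fronting leaves a gap immediately after 'announce':
Who must the student announce ___ could try to annotate the package before the deadline?
'announce' is word 5.

5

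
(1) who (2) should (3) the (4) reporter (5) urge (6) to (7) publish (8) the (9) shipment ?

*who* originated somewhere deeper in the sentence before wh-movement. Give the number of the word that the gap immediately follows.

Underlying clause: The reporter should urge who to publish the shipment.
The filler 'who' is interpreted as the direct object of 'urge'. Fronting leaves a gap immediately after 'urge':
Who should the reporter urge ___ to publish the shipment?
'urge' is word 5.

5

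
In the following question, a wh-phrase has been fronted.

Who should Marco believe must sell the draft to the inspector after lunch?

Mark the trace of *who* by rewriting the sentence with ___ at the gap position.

In situ: Marco should believe who must sell the draft to the inspector after lunch.
The filler 'who' is interpreted as the subject of the clause embedded under 'believe'. The gap is right after 'believe'.

Who should Marco believe ___ must sell the draft to the inspector after lunch?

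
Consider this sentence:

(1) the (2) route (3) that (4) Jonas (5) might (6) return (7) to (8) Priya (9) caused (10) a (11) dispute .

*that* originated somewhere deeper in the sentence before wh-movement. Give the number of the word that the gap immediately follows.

6

'that' functions as the direct object of 'return'. Wh-movement fronts it, leaving a gap right after 'return':
The route that Jonas might return ___ to Priya caused a dispute.
'return' is word 6.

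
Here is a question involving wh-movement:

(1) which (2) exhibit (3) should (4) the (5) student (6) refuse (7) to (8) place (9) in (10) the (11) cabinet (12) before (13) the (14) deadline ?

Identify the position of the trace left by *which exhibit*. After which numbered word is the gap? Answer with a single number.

8

Pre-movement form: The student should refuse to place which exhibit in the cabinet before the deadline.
'which exhibit' functions as the direct object of 'place'. Wh-movement fronts it, leaving a gap right after 'place':
Which exhibit should the student refuse to place ___ in the cabinet before the deadline?
'place' is word 8.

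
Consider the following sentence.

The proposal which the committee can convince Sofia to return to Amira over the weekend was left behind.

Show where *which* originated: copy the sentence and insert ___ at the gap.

The proposal which the committee can convince Sofia to return ___ to Amira over the weekend was left behind.

'which' functions as the direct object of 'return'. The gap is right after 'return'.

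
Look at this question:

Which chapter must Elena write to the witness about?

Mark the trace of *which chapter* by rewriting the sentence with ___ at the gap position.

Before movement: Elena must write to the witness about which chapter.
'which chapter' is the object of the preposition 'about'. The gap is right after 'about'.

Which chapter must Elena write to the witness about ___?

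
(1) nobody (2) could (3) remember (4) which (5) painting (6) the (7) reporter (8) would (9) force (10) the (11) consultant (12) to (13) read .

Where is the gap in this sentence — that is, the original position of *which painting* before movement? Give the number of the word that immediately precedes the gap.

13

In situ: The reporter would force the consultant to read which painting.
'which painting' functions as the direct object of 'read'. It moves to the left edge, and the trace sits right after 'read':
Nobody could remember which painting the reporter would force the consultant to read ___.
'read' is word 13.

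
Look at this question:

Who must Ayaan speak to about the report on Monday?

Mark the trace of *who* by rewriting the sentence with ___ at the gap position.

Who must Ayaan speak to ___ about the report on Monday?

Before movement: Ayaan must speak to who about the report on Monday.
The filler 'who' is interpreted as the object of the preposition 'to'. The gap is right after 'to'.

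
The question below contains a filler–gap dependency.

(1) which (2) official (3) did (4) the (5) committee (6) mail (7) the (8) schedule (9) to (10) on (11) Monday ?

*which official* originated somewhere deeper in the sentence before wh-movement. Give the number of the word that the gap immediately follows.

9

Pre-movement form: The committee did mail the schedule to which official on Monday.
The filler 'which official' is interpreted as the object of the preposition 'to' (recipient of 'mail'). Fronting leaves a gap immediately after 'to':
Which official did the committee mail the schedule to ___ on Monday?
'to' is word 9.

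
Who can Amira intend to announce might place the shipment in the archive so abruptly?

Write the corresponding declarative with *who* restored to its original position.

'who' is the subject of the clause embedded under 'announce'. It moves to the left edge, and the trace sits right after 'announce':
Who can Amira intend to announce ___ might place the shipment in the archive so abruptly?

Amira can intend to announce who might place the shipment in the archive so abruptly.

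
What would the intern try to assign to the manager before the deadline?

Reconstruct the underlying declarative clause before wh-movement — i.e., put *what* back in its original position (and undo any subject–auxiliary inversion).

The intern would try to assign what to the manager before the deadline.

'what' is the direct object of 'assign'. Fronting leaves a gap immediately after 'assign':
What would the intern try to assign ___ to the manager before the deadline?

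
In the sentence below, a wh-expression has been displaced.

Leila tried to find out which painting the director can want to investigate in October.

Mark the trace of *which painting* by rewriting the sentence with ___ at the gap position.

In situ: The director can want to investigate which painting in October.
'which painting' functions as the direct object of 'investigate'. The gap is right after 'investigate'.

Leila tried to find out which painting the director can want to investigate ___ in October.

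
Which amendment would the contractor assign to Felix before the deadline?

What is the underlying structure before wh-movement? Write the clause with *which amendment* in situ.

'which amendment' is the direct object of 'assign'. Wh-movement fronts it, leaving a gap right after 'assign':
Which amendment would the contractor assign ___ to Felix before the deadline?

The contractor would assign which amendment to Felix before the deadline.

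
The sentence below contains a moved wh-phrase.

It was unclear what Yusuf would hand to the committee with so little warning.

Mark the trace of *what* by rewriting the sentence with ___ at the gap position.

Underlying clause: Yusuf would hand what to the committee with so little warning.
The filler 'what' is interpreted as the direct object of 'hand'. The gap is right after 'hand'.

It was unclear what Yusuf would hand ___ to the committee with so little warning.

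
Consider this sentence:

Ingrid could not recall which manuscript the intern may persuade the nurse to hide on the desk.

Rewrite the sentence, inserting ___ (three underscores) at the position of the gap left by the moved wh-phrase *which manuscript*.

Ingrid could not recall which manuscript the intern may persuade the nurse to hide ___ on the desk.

Pre-movement form: The intern may persuade the nurse to hide which manuscript on the desk.
The filler 'which manuscript' is interpreted as the direct object of 'hide'. The gap is right after 'hide'.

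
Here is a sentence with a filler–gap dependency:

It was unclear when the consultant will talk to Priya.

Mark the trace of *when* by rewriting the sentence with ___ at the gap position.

In situ: The consultant will talk to Priya when.
'when' is the temporal adjunct. The gap is right after 'Priya'.

It was unclear when the consultant will talk to Priya ___.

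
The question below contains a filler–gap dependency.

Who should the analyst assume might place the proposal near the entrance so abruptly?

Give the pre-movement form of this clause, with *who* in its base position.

The analyst should assume who might place the proposal near the entrance so abruptly.

'who' is the subject of the clause embedded under 'assume'. Fronting leaves a gap immediately after 'assume':
Who should the analyst assume ___ might place the proposal near the entrance so abruptly?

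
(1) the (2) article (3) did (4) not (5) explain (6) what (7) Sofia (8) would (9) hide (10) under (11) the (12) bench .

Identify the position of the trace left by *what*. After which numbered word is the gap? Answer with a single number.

Underlying clause: Sofia would hide what under the bench.
'what' is the direct object of 'hide'. Fronting leaves a gap immediately after 'hide':
The article did not explain what Sofia would hide ___ under the bench.
'hide' is word 9.

9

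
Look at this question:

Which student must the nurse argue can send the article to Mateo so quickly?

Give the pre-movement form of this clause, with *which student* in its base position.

'which student' functions as the subject of the clause embedded under 'argue'. Wh-movement fronts it, leaving a gap right after 'argue':
Which student must the nurse argue ___ can send the article to Mateo so quickly?

The nurse must argue which student can send the article to Mateo so quickly.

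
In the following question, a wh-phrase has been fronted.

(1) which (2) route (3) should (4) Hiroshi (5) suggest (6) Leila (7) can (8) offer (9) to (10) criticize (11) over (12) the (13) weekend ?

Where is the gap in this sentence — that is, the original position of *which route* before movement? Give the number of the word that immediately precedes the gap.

10

Before movement: Hiroshi should suggest Leila can offer to criticize which route over the weekend.
'which route' is the direct object of 'criticize'. It moves to the left edge, and the trace sits right after 'criticize':
Which route should Hiroshi suggest Leila can offer to criticize ___ over the weekend?
'criticize' is word 10.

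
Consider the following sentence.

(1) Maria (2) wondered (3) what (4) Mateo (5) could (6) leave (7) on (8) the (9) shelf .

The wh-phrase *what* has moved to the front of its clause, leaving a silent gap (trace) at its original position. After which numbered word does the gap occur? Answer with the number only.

Underlying clause: Mateo could leave what on the shelf.
'what' is the direct object of 'leave'. It moves to the left edge, and the trace sits right after 'leave':
Maria wondered what Mateo could leave ___ on the shelf.
'leave' is word 6.

6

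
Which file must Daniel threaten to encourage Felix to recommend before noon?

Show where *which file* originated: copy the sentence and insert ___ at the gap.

In situ: Daniel must threaten to encourage Felix to recommend which file before noon.
The filler 'which file' is interpreted as the direct object of 'recommend'. The gap is right after 'recommend'.

Which file must Daniel threaten to encourage Felix to recommend ___ before noon?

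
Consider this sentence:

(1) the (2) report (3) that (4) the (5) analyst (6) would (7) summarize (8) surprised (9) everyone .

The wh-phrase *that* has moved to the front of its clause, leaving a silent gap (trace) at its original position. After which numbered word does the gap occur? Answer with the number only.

The filler 'that' is interpreted as the direct object of 'summarize'. Wh-movement fronts it, leaving a gap right after 'summarize':
The report that the analyst would summarize ___ surprised everyone.
'summarize' is word 7.

7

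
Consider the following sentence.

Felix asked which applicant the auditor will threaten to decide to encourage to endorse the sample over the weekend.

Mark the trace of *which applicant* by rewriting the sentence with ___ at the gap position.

Felix asked which applicant the auditor will threaten to decide to encourage ___ to endorse the sample over the weekend.

Underlying clause: The auditor will threaten to decide to encourage which applicant to endorse the sample over the weekend.
'which applicant' functions as the direct object of 'encourage'. The gap is right after 'encourage'.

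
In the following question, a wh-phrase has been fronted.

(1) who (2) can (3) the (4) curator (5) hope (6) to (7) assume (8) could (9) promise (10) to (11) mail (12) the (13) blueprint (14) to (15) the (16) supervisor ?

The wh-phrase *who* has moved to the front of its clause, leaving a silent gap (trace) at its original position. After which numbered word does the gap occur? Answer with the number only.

Underlying clause: The curator can hope to assume who could promise to mail the blueprint to the supervisor.
The filler 'who' is interpreted as the subject of the clause embedded under 'assume'. Fronting leaves a gap immediately after 'assume':
Who can the curator hope to assume ___ could promise to mail the blueprint to the supervisor?
'assume' is word 7.

7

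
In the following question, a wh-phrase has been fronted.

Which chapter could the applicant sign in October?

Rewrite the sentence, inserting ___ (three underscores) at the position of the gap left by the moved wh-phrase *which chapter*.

Underlying clause: The applicant could sign which chapter in October.
The filler 'which chapter' is interpreted as the direct object of 'sign'. The gap is right after 'sign'.

Which chapter could the applicant sign ___ in October?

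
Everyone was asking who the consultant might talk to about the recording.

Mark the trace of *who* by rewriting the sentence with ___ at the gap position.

Everyone was asking who the consultant might talk to ___ about the recording.

Pre-movement form: The consultant might talk to who about the recording.
The filler 'who' is interpreted as the object of the preposition 'to'. The gap is right after 'to'.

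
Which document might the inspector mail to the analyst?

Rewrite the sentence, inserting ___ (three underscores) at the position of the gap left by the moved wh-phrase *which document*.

Which document might the inspector mail ___ to the analyst?

Before movement: The inspector might mail which document to the analyst.
The filler 'which document' is interpreted as the direct object of 'mail'. The gap is right after 'mail'.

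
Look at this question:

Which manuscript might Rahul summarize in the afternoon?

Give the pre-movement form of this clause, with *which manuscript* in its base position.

'which manuscript' is the direct object of 'summarize'. Wh-movement fronts it, leaving a gap right after 'summarize':
Which manuscript might Rahul summarize ___ in the afternoon?

Rahul might summarize which manuscript in the afternoon.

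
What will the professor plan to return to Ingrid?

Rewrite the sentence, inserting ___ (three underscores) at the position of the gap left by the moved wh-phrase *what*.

What will the professor plan to return ___ to Ingrid?

Underlying clause: The professor will plan to return what to Ingrid.
'what' is the direct object of 'return'. The gap is right after 'return'.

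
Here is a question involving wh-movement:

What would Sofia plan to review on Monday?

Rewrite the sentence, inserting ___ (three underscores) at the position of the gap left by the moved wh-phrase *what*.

Pre-movement form: Sofia would plan to review what on Monday.
'what' functions as the direct object of 'review'. The gap is right after 'review'.

What would Sofia plan to review ___ on Monday?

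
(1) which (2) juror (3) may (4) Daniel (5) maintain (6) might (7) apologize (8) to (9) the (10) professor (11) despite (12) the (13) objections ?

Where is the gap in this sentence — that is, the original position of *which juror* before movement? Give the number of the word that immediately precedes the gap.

5

Pre-movement form: Daniel may maintain which juror might apologize to the professor despite the objections.
The filler 'which juror' is interpreted as the subject of the clause embedded under 'maintain'. It moves to the left edge, and the trace sits right after 'maintain':
Which juror may Daniel maintain ___ might apologize to the professor despite the objections?
'maintain' is word 5.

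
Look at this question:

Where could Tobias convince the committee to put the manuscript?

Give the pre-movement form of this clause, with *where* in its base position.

Tobias could convince the committee to put the manuscript where.

The filler 'where' is interpreted as the locative complement of 'put'. Fronting leaves a gap immediately after 'manuscript':
Where could Tobias convince the committee to put the manuscript ___?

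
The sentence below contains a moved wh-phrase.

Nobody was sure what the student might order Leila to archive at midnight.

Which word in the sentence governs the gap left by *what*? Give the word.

Pre-movement form: The student might order Leila to archive what at midnight.
'what' is the direct object of 'archive'. It moves to the left edge, and the trace sits right after 'archive':
Nobody was sure what the student might order Leila to archive ___ at midnight.

archive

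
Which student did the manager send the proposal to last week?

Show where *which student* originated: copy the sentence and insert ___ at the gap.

Which student did the manager send the proposal to ___ last week?

Pre-movement form: The manager did send the proposal to which student last week.
'which student' is the object of the preposition 'to' (recipient of 'send'). The gap is right after 'to'.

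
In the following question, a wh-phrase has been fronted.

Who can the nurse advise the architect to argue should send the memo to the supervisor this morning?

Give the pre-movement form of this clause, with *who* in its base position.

The nurse can advise the architect to argue who should send the memo to the supervisor this morning.

The filler 'who' is interpreted as the subject of the clause embedded under 'argue'. It moves to the left edge, and the trace sits right after 'argue':
Who can the nurse advise the architect to argue ___ should send the memo to the supervisor this morning?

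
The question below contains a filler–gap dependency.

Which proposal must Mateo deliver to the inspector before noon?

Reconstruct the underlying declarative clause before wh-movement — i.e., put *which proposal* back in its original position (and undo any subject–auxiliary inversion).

'which proposal' is the direct object of 'deliver'. Wh-movement fronts it, leaving a gap right after 'deliver':
Which proposal must Mateo deliver ___ to the inspector before noon?

Mateo must deliver which proposal to the inspector before noon.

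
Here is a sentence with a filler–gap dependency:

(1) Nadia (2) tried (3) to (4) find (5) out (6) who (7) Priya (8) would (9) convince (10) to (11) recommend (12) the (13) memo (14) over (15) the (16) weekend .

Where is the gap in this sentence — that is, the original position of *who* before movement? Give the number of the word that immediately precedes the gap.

Underlying clause: Priya would convince who to recommend the memo over the weekend.
'who' functions as the direct object of 'convince'. Fronting leaves a gap immediately after 'convince':
Nadia tried to find out who Priya would convince ___ to recommend the memo over the weekend.
'convince' is word 9.

9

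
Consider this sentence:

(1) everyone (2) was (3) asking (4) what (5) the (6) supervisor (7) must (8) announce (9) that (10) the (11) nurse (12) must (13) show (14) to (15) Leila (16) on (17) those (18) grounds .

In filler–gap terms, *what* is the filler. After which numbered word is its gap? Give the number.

Before movement: The supervisor must announce that the nurse must show what to Leila on those grounds.
'what' is the direct object of 'show'. Wh-movement fronts it, leaving a gap right after 'show':
Everyone was asking what the supervisor must announce that the nurse must show ___ to Leila on those grounds.
'show' is word 13.

13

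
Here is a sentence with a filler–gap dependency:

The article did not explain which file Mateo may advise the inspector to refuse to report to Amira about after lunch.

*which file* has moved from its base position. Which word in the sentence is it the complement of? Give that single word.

about

Underlying clause: Mateo may advise the inspector to refuse to report to Amira about which file after lunch.
'which file' functions as the object of the preposition 'about'. It moves to the left edge, and the trace sits right after 'about':
The article did not explain which file Mateo may advise the inspector to refuse to report to Amira about ___ after lunch.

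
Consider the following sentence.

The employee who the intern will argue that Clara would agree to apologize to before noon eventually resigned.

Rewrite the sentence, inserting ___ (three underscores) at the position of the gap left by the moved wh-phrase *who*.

'who' is the object of the preposition 'to'. The gap is right after 'to'.

The employee who the intern will argue that Clara would agree to apologize to ___ before noon eventually resigned.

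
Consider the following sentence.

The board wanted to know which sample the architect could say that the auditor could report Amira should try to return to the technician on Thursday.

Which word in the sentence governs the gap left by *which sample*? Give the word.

return

Before movement: The architect could say that the auditor could report Amira should try to return which sample to the technician on Thursday.
The filler 'which sample' is interpreted as the direct object of 'return'. Wh-movement fronts it, leaving a gap right after 'return':
The board wanted to know which sample the architect could say that the auditor could report Amira should try to return ___ to the technician on Thursday.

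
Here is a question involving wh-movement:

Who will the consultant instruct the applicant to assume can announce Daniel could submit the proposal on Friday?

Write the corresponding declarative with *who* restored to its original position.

The consultant will instruct the applicant to assume who can announce Daniel could submit the proposal on Friday.

The filler 'who' is interpreted as the subject of the clause embedded under 'assume'. It moves to the left edge, and the trace sits right after 'assume':
Who will the consultant instruct the applicant to assume ___ can announce Daniel could submit the proposal on Friday?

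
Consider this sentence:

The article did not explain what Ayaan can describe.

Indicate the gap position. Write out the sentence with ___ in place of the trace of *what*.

The article did not explain what Ayaan can describe ___.

Before movement: Ayaan can describe what.
The filler 'what' is interpreted as the direct object of 'describe'. The gap is right after 'describe'.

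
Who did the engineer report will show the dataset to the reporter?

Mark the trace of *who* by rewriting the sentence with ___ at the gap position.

Pre-movement form: The engineer did report who will show the dataset to the reporter.
'who' is the subject of the clause embedded under 'report'. The gap is right after 'report'.

Who did the engineer report ___ will show the dataset to the reporter?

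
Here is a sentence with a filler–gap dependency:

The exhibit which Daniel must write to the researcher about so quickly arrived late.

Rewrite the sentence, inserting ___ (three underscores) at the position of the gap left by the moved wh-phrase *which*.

'which' is the object of the preposition 'about'. The gap is right after 'about'.

The exhibit which Daniel must write to the researcher about ___ so quickly arrived late.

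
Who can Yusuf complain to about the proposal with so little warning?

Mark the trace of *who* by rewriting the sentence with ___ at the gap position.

Pre-movement form: Yusuf can complain to who about the proposal with so little warning.
'who' is the object of the preposition 'to'. The gap is right after 'to'.

Who can Yusuf complain to ___ about the proposal with so little warning?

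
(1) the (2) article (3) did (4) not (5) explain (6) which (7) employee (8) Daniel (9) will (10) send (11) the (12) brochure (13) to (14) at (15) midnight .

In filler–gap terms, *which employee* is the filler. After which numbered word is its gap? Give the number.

13

Underlying clause: Daniel will send the brochure to which employee at midnight.
'which employee' is the object of the preposition 'to' (recipient of 'send'). It moves to the left edge, and the trace sits right after 'to':
The article did not explain which employee Daniel will send the brochure to ___ at midnight.
'to' is word 13.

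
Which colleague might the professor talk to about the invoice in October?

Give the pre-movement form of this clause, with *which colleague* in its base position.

'which colleague' functions as the object of the preposition 'to'. Wh-movement fronts it, leaving a gap right after 'to':
Which colleague might the professor talk to ___ about the invoice in October?

The professor might talk to which colleague about the invoice in October.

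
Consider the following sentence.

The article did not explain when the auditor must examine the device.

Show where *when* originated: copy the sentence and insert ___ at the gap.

Pre-movement form: The auditor must examine the device when.
'when' is the temporal adjunct. The gap is right after 'device'.

The article did not explain when the auditor must examine the device ___.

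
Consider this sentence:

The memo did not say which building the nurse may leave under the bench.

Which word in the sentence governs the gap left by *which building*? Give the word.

Pre-movement form: The nurse may leave which building under the bench.
'which building' functions as the direct object of 'leave'. Fronting leaves a gap immediately after 'leave':
The memo did not say which building the nurse may leave ___ under the bench.

leave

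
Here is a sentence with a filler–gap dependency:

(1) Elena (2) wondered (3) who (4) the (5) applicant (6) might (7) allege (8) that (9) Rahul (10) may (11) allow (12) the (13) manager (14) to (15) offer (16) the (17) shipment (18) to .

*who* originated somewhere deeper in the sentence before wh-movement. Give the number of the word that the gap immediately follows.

Pre-movement form: The applicant might allege that Rahul may allow the manager to offer the shipment to who.
'who' functions as the object of the preposition 'to' (recipient of 'offer'). Wh-movement fronts it, leaving a gap right after 'to':
Elena wondered who the applicant might allege that Rahul may allow the manager to offer the shipment to ___.
'to' is word 18.

18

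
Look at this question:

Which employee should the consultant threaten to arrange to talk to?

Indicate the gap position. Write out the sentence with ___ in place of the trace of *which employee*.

In situ: The consultant should threaten to arrange to talk to which employee.
'which employee' is the object of the preposition 'to'. The gap is right after 'to'.

Which employee should the consultant threaten to arrange to talk to ___?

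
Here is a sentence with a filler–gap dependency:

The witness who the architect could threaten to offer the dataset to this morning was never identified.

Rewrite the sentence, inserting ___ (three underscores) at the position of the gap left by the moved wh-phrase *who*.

The filler 'who' is interpreted as the object of the preposition 'to' (recipient of 'offer'). The gap is right after 'to'.

The witness who the architect could threaten to offer the dataset to ___ this morning was never identified.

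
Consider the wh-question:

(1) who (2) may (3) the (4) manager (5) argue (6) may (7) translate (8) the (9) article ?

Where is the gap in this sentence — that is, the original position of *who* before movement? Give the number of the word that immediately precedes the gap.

5

Before movement: The manager may argue who may translate the article.
'who' is the subject of the clause embedded under 'argue'. It moves to the left edge, and the trace sits right after 'argue':
Who may the manager argue ___ may translate the article?
'argue' is word 5.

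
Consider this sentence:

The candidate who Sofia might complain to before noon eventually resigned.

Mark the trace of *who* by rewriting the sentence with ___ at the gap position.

'who' is the object of the preposition 'to'. The gap is right after 'to'.

The candidate who Sofia might complain to ___ before noon eventually resigned.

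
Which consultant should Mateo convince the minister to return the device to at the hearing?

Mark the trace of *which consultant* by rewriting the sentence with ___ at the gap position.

Which consultant should Mateo convince the minister to return the device to ___ at the hearing?

Before movement: Mateo should convince the minister to return the device to which consultant at the hearing.
'which consultant' is the object of the preposition 'to' (recipient of 'return'). The gap is right after 'to'.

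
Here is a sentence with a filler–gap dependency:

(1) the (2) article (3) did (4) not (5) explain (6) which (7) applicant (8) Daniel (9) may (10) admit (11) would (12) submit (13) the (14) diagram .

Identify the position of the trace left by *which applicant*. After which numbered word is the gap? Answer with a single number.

Before movement: Daniel may admit which applicant would submit the diagram.
The filler 'which applicant' is interpreted as the subject of the clause embedded under 'admit'. It moves to the left edge, and the trace sits right after 'admit':
The article did not explain which applicant Daniel may admit ___ would submit the diagram.
'admit' is word 10.

10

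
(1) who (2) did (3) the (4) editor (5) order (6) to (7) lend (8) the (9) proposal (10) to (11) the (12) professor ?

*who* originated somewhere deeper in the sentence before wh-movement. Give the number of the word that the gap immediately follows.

5

Before movement: The editor did order who to lend the proposal to the professor.
'who' functions as the direct object of 'order'. Wh-movement fronts it, leaving a gap right after 'order':
Who did the editor order ___ to lend the proposal to the professor?
'order' is word 5.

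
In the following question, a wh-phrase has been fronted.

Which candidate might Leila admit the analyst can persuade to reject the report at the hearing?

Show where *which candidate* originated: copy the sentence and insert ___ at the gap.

Which candidate might Leila admit the analyst can persuade ___ to reject the report at the hearing?

Pre-movement form: Leila might admit the analyst can persuade which candidate to reject the report at the hearing.
'which candidate' functions as the direct object of 'persuade'. The gap is right after 'persuade'.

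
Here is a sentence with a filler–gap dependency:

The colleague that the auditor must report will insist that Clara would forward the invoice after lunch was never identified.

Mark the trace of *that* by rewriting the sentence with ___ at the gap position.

The colleague that the auditor must report ___ will insist that Clara would forward the invoice after lunch was never identified.

'that' functions as the subject of the clause embedded under 'report'. The gap is right after 'report'.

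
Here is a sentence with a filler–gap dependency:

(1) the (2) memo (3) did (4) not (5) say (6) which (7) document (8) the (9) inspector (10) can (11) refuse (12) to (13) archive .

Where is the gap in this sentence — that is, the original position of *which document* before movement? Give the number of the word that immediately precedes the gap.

13

In situ: The inspector can refuse to archive which document.
'which document' is the direct object of 'archive'. It moves to the left edge, and the trace sits right after 'archive':
The memo did not say which document the inspector can refuse to archive ___.
'archive' is word 13.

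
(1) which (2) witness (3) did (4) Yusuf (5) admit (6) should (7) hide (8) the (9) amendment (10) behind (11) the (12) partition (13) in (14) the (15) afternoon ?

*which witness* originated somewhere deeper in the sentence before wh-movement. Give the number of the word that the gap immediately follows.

Pre-movement form: Yusuf did admit which witness should hide the amendment behind the partition in the afternoon.
'which witness' is the subject of the clause embedded under 'admit'. Wh-movement fronts it, leaving a gap right after 'admit':
Which witness did Yusuf admit ___ should hide the amendment behind the partition in the afternoon?
'admit' is word 5.

5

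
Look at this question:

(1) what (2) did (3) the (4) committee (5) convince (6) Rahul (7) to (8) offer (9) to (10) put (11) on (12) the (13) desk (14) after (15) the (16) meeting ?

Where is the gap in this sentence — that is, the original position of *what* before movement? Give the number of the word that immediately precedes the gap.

10

Pre-movement form: The committee did convince Rahul to offer to put what on the desk after the meeting.
The filler 'what' is interpreted as the direct object of 'put'. Fronting leaves a gap immediately after 'put':
What did the committee convince Rahul to offer to put ___ on the desk after the meeting?
'put' is word 10.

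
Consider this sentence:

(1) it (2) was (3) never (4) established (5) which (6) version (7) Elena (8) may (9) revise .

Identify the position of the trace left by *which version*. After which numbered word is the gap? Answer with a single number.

9

Before movement: Elena may revise which version.
'which version' is the direct object of 'revise'. Wh-movement fronts it, leaving a gap right after 'revise':
It was never established which version Elena may revise ___.
'revise' is word 9.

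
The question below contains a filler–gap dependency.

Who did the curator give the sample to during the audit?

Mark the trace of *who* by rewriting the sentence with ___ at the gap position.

Who did the curator give the sample to ___ during the audit?

Underlying clause: The curator did give the sample to who during the audit.
The filler 'who' is interpreted as the object of the preposition 'to' (recipient of 'give'). The gap is right after 'to'.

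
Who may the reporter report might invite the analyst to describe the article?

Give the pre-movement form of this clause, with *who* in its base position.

The filler 'who' is interpreted as the subject of the clause embedded under 'report'. Wh-movement fronts it, leaving a gap right after 'report':
Who may the reporter report ___ might invite the analyst to describe the article?

The reporter may report who might invite the analyst to describe the article.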